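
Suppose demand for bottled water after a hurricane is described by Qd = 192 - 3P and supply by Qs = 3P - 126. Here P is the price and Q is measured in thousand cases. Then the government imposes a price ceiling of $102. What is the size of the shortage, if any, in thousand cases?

Equilibrium: 192 - 3P = 3P - 126, so 318 = 6P and P* = 53, Q* = 33.
Since 102 is above P* = 53, the ceiling does not bind and the free-market outcome prevails.
Since the control does not bind, there is no shortage.

0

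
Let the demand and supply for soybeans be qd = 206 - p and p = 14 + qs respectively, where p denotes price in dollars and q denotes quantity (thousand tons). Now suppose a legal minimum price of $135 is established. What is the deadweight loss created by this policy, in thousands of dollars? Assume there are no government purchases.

Rearranging supply gives qs = p - 14. Without the control the market clears where 206 - p = p - 14, i.e. p* = 110 and q* = 96.
The floor of 135 is above the equilibrium price 110, so it binds.
At p = 135: qd = 206 - 135 = 71 and qs = 135 - 14 = 121.
Quantity traded falls to 71. At q = 71 the demand price is 206 - 71 = 135 and the supply price is 14 + 71 = 85.
Deadweight loss = ½ · (135 - 85) · (96 - 71) = ½ · 50 · 25 = 625.

625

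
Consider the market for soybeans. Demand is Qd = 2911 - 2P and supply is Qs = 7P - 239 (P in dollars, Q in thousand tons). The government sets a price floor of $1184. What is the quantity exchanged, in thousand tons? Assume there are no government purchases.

543

Setting quantity demanded equal to quantity supplied, 2911 - 2P = 7P - 239, gives P* = 350 and Q* = 2211.
Since 1184 > 350, the floor is binding.
At P = 1184: Qd = 2911 - 2·1184 = 543 and Qs = 7·1184 - 239 = 8049.
The quantity actually transacted is the short side, demand: 543.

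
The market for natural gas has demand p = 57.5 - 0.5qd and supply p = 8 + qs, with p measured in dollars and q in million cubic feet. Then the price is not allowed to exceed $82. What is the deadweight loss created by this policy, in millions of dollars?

0

Rearranging demand gives qd = 115 - 2p; rearranging supply gives qs = p - 8. In a free market, 115 - 2p = p - 8 gives the equilibrium p* = 41, q* = 33.
The ceiling of 82 is above the equilibrium price 41, so it is not binding; the market clears at p* = 41, q* = 33.
Since the control does not bind, no trades are prevented and deadweight loss is zero.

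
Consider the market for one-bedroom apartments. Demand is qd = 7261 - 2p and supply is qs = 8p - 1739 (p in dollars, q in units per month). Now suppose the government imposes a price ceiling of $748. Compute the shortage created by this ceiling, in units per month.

1520

Setting quantity demanded equal to quantity supplied, 7261 - 2p = 8p - 1739, gives p* = 900 and q* = 5461.
Because the ceiling (748) lies below the market-clearing price, it is binding.
At p = 748: qd = 7261 - 2·748 = 5765 and qs = 8·748 - 1739 = 4245.
Shortage = qd - qs = 5765 - 4245 = 1520.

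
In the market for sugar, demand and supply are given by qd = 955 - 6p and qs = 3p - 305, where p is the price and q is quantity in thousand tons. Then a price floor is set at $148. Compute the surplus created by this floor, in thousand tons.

Without the control the market clears where 955 - 6p = 3p - 305, i.e. p* = 140 and q* = 115.
Since 148 > 140, the floor is binding.
At p = 148: qd = 955 - 6·148 = 67 and qs = 3·148 - 305 = 139.
Surplus = qs - qd = 139 - 67 = 72.

72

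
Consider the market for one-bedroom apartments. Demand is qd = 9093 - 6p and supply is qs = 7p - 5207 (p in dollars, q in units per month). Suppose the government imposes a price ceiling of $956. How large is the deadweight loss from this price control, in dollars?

In a free market, 9093 - 6p = 7p - 5207 gives the equilibrium p* = 1100, q* = 2493.
Since 956 < 1100, the ceiling is binding.
At p = 956: qd = 9093 - 6·956 = 3357 and qs = 7·956 - 5207 = 1485.
Quantity traded falls to 1485. At q = 1485 the demand price is (9093 - 1485)/6 = 1268 and the supply price is (5207 + 1485)/7 = 956.
Deadweight loss = ½ · (1268 - 956) · (2493 - 1485) = ½ · 312 · 1008 = 157248.

157248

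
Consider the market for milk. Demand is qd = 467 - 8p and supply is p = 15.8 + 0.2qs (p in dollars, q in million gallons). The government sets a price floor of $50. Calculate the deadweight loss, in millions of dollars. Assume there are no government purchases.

665.6

Rearranging supply gives qs = 5p - 79. Without the control the market clears where 467 - 8p = 5p - 79, i.e. p* = 42 and q* = 131.
The floor of 50 is above the equilibrium price 42, so it binds.
At p = 50: qd = 467 - 8·50 = 67 and qs = 5·50 - 79 = 171.
Quantity traded falls to 67. At q = 67 the demand price is (467 - 67)/8 = 50 and the supply price is (79 + 67)/5 = 29.2.
Deadweight loss = ½ · (50 - 29.2) · (131 - 67) = ½ · 20.8 · 64 = 665.6.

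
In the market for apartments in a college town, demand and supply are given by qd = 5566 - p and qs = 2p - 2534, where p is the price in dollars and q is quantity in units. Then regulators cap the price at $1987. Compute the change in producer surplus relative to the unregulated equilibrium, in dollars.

Setting quantity demanded equal to quantity supplied, 5566 - p = 2p - 2534, gives p* = 2700 and q* = 2866.
The ceiling of 1987 is below the equilibrium price 2700, so it binds.
At p = 1987: qd = 5566 - 1987 = 3579 and qs = 2·1987 - 2534 = 1440.
Producer surplus without the control is ½ · (2700 - 1267) · 2866 = 2053489.
With the ceiling, producers sell 1440 units at 1987, so PS = ½ · (1987 - 1267) · 1440 = 518400.
Change in producer surplus = 518400 - 2053489 = -1535089.

-1535089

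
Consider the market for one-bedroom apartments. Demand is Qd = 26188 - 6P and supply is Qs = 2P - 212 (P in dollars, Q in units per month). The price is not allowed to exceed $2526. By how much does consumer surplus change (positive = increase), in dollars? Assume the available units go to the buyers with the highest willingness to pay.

Setting quantity demanded equal to quantity supplied, 26188 - 6P = 2P - 212, gives P* = 3300 and Q* = 6388.
Because the ceiling (2526) lies below the market-clearing price, it is binding.
At P = 2526: Qd = 26188 - 6·2526 = 11032 and Qs = 2·2526 - 212 = 4840.
Consumer surplus without the control is ½ · (13094/3 - 3300) · 6388 = 10201636/3.
With the ceiling, 4840 units are sold at 2526 (assume they go to the highest-value buyers). The demand price at Q = 4840 is 3558, so CS = ½ · [(13094/3 - 2526) + (3558 - 2526)] · 4840 = 20841040/3.
Change in consumer surplus = 20841040/3 - 10201636/3 = 3546468.

3546468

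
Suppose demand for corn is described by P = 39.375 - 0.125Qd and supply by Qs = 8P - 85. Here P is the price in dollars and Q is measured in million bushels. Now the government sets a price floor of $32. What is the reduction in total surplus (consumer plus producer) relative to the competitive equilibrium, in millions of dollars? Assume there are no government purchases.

392

Rearranging demand gives Qd = 315 - 8P. Equilibrium: 315 - 8P = 8P - 85, so 400 = 16P and P* = 25, Q* = 115.
The floor of 32 is above the equilibrium price 25, so it binds.
At P = 32: Qd = 315 - 8·32 = 59 and Qs = 8·32 - 85 = 171.
Quantity traded falls to 59. At Q = 59 the demand price is (315 - 59)/8 = 32 and the supply price is (85 + 59)/8 = 18.
Deadweight loss = ½ · (32 - 18) · (115 - 59) = ½ · 14 · 56 = 392.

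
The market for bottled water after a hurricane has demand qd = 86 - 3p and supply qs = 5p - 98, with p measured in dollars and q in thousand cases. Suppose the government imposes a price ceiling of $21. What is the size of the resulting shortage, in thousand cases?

Without the control the market clears where 86 - 3p = 5p - 98, i.e. p* = 23 and q* = 17.
The ceiling of 21 is below the equilibrium price 23, so it binds.
At p = 21: qd = 86 - 3·21 = 23 and qs = 5·21 - 98 = 7.
Shortage = qd - qs = 23 - 7 = 16.

16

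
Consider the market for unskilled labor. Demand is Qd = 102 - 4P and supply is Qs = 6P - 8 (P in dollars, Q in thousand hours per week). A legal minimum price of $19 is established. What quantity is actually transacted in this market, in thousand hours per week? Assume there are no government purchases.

26

In a free market, 102 - 4P = 6P - 8 gives the equilibrium P* = 11, Q* = 58.
Since 19 > 11, the floor is binding.
At P = 19: Qd = 102 - 4·19 = 26 and Qs = 6·19 - 8 = 106.
The quantity actually transacted is the short side, demand: 26.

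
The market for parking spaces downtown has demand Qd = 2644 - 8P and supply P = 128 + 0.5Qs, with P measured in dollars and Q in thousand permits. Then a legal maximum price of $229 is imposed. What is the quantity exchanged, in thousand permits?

Rearranging supply gives Qs = 2P - 256. Equilibrium: 2644 - 8P = 2P - 256, so 2900 = 10P and P* = 290, Q* = 324.
Because the ceiling (229) lies below the market-clearing price, it is binding.
At P = 229: Qd = 2644 - 8·229 = 812 and Qs = 2·229 - 256 = 202.
The quantity actually transacted is the short side, supply: 202.

202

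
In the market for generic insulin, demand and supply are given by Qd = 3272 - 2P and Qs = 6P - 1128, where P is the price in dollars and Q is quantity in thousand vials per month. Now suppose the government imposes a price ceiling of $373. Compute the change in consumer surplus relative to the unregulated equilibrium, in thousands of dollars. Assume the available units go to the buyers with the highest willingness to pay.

-85491

In a free market, 3272 - 2P = 6P - 1128 gives the equilibrium P* = 550, Q* = 2172.
Because the ceiling (373) lies below the market-clearing price, it is binding.
At P = 373: Qd = 3272 - 2·373 = 2526 and Qs = 6·373 - 1128 = 1110.
Consumer surplus without the control is ½ · (1636 - 550) · 2172 = 1179396.
With the ceiling, 1110 units are sold at 373 (assume they go to the highest-value buyers). The demand price at Q = 1110 is 1081, so CS = ½ · [(1636 - 373) + (1081 - 373)] · 1110 = 1093905.
Change in consumer surplus = 1093905 - 1179396 = -85491.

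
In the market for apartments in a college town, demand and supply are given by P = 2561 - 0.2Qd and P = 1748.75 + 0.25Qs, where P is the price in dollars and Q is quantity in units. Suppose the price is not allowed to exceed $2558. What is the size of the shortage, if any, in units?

Rearranging demand gives Qd = 12805 - 5P; rearranging supply gives Qs = 4P - 6995. Setting quantity demanded equal to quantity supplied, 12805 - 5P = 4P - 6995, gives P* = 2200 and Q* = 1805.
Since 2558 is above P* = 2200, the ceiling does not bind and the free-market outcome prevails.
Since the control does not bind, there is no shortage.

0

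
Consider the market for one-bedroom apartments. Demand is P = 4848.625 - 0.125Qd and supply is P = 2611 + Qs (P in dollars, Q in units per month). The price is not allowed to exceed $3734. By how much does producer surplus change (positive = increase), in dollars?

Rearranging demand gives Qd = 38789 - 8P; rearranging supply gives Qs = P - 2611. Setting quantity demanded equal to quantity supplied, 38789 - 8P = P - 2611, gives P* = 4600 and Q* = 1989.
Since 3734 < 4600, the ceiling is binding.
At P = 3734: Qd = 38789 - 8·3734 = 8917 and Qs = 3734 - 2611 = 1123.
Producer surplus without the control is ½ · (4600 - 2611) · 1989 = 1978060.5.
With the ceiling, producers sell 1123 units at 3734, so PS = ½ · (3734 - 2611) · 1123 = 630564.5.
Change in producer surplus = 630564.5 - 1978060.5 = -1347496.

-1347496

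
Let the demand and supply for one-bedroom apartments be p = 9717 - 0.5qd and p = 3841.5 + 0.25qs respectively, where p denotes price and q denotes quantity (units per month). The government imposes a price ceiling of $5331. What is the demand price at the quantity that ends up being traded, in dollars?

Rearranging demand gives qd = 19434 - 2p; rearranging supply gives qs = 4p - 15366. In a free market, 19434 - 2p = 4p - 15366 gives the equilibrium p* = 5800, q* = 7834.
Since 5331 < 5800, the ceiling is binding.
At p = 5331: qd = 19434 - 2·5331 = 8772 and qs = 4·5331 - 15366 = 5958.
Only 5958 units reach the market. On the demand curve, the marginal buyer's willingness to pay at q = 5958 is (19434 - 5958)/2 = 6738.

6738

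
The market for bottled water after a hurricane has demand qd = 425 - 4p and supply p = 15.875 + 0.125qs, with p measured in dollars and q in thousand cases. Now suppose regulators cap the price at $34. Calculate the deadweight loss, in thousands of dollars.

Rearranging supply gives qs = 8p - 127. Without the control the market clears where 425 - 4p = 8p - 127, i.e. p* = 46 and q* = 241.
Since 34 < 46, the ceiling is binding.
At p = 34: qd = 425 - 4·34 = 289 and qs = 8·34 - 127 = 145.
Quantity traded falls to 145. At q = 145 the demand price is (425 - 145)/4 = 70 and the supply price is (127 + 145)/8 = 34.
Deadweight loss = ½ · (70 - 34) · (241 - 145) = ½ · 36 · 96 = 1728.

1728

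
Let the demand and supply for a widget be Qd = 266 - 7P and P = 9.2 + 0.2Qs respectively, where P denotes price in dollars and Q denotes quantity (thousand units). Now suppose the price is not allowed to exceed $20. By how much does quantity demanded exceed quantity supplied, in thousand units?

Rearranging supply gives Qs = 5P - 46. In a free market, 266 - 7P = 5P - 46 gives the equilibrium P* = 26, Q* = 84.
Since 20 < 26, the ceiling is binding.
At P = 20: Qd = 266 - 7·20 = 126 and Qs = 5·20 - 46 = 54.
Shortage = Qd - Qs = 126 - 54 = 72.

72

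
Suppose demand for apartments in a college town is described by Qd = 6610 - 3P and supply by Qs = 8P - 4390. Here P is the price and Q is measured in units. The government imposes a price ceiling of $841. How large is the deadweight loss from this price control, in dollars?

370788

Without the control the market clears where 6610 - 3P = 8P - 4390, i.e. P* = 1000 and Q* = 3610.
Because the ceiling (841) lies below the market-clearing price, it is binding.
At P = 841: Qd = 6610 - 3·841 = 4087 and Qs = 8·841 - 4390 = 2338.
Quantity traded falls to 2338. At Q = 2338 the demand price is (6610 - 2338)/3 = 1424 and the supply price is (4390 + 2338)/8 = 841.
Deadweight loss = ½ · (1424 - 841) · (3610 - 2338) = ½ · 583 · 1272 = 370788.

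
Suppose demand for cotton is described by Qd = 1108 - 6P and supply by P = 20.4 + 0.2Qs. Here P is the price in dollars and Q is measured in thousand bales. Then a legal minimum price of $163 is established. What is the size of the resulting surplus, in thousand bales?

Rearranging supply gives Qs = 5P - 102. In a free market, 1108 - 6P = 5P - 102 gives the equilibrium P* = 110, Q* = 448.
Since 163 > 110, the floor is binding.
At P = 163: Qd = 1108 - 6·163 = 130 and Qs = 5·163 - 102 = 713.
Surplus = Qs - Qd = 713 - 130 = 583.

583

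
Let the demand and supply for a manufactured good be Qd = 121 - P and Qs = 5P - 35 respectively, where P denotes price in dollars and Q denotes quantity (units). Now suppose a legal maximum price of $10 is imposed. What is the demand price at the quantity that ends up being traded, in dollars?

Equilibrium: 121 - P = 5P - 35, so 156 = 6P and P* = 26, Q* = 95.
Because the ceiling (10) lies below the market-clearing price, it is binding.
At P = 10: Qd = 121 - 10 = 111 and Qs = 5·10 - 35 = 15.
Only 15 units reach the market. On the demand curve, the marginal buyer's willingness to pay at Q = 15 is (121 - 15) = 106.

106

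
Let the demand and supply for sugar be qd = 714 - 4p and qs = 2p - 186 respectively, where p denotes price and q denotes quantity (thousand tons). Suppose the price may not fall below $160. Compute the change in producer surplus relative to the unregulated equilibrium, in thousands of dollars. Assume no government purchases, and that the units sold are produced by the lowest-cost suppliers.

Without the control the market clears where 714 - 4p = 2p - 186, i.e. p* = 150 and q* = 114.
Since 160 > 150, the floor is binding.
At p = 160: qd = 714 - 4·160 = 74 and qs = 2·160 - 186 = 134.
Producer surplus without the control is ½ · (150 - 93) · 114 = 3249.
With the floor, 74 units are sold at 160. The supply price at q = 74 is 130, so PS = ½ · [(160 - 93) + (160 - 130)] · 74 = 3589.
Change in producer surplus = 3589 - 3249 = 340.

340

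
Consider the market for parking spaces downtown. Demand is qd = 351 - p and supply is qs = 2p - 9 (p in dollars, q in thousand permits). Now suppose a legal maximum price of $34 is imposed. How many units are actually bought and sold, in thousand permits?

Equilibrium: 351 - p = 2p - 9, so 360 = 3p and p* = 120, q* = 231.
Because the ceiling (34) lies below the market-clearing price, it is binding.
At p = 34: qd = 351 - 34 = 317 and qs = 2·34 - 9 = 59.
The quantity actually transacted is the short side, supply: 59.

59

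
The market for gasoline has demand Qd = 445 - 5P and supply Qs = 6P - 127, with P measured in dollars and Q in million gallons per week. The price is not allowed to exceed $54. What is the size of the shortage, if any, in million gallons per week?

Equilibrium: 445 - 5P = 6P - 127, so 572 = 11P and P* = 52, Q* = 185.
The ceiling of 54 is above the equilibrium price 52, so it is not binding; the market clears at P* = 52, Q* = 185.
Since the control does not bind, there is no shortage.

0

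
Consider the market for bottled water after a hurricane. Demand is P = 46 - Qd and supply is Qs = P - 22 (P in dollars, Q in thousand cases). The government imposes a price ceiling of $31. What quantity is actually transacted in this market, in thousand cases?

9

Rearranging demand gives Qd = 46 - P. Equilibrium: 46 - P = P - 22, so 68 = 2P and P* = 34, Q* = 12.
Because the ceiling (31) lies below the market-clearing price, it is binding.
At P = 31: Qd = 46 - 31 = 15 and Qs = 31 - 22 = 9.
The quantity actually transacted is the short side, supply: 9.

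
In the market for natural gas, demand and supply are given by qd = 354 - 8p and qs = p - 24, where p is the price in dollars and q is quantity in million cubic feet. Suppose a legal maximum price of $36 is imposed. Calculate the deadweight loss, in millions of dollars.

20.25

Without the control the market clears where 354 - 8p = p - 24, i.e. p* = 42 and q* = 18.
The ceiling of 36 is below the equilibrium price 42, so it binds.
At p = 36: qd = 354 - 8·36 = 66 and qs = 36 - 24 = 12.
Quantity traded falls to 12. At q = 12 the demand price is (354 - 12)/8 = 42.75 and the supply price is 24 + 12 = 36.
Deadweight loss = ½ · (42.75 - 36) · (18 - 12) = ½ · 6.75 · 6 = 20.25.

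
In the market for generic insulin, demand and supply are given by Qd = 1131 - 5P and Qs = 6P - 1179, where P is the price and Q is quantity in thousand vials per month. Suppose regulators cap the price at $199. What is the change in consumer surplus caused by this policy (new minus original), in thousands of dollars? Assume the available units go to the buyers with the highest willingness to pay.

Equilibrium: 1131 - 5P = 6P - 1179, so 2310 = 11P and P* = 210, Q* = 81.
Since 199 < 210, the ceiling is binding.
At P = 199: Qd = 1131 - 5·199 = 136 and Qs = 6·199 - 1179 = 15.
Consumer surplus without the control is ½ · (226.2 - 210) · 81 = 656.1.
With the ceiling, 15 units are sold at 199 (assume they go to the highest-value buyers). The demand price at Q = 15 is 223.2, so CS = ½ · [(226.2 - 199) + (223.2 - 199)] · 15 = 385.5.
Change in consumer surplus = 385.5 - 656.1 = -270.6.

-270.6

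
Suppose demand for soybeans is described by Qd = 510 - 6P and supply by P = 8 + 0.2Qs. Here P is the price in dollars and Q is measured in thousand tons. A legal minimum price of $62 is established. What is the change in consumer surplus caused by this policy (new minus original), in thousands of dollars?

Rearranging supply gives Qs = 5P - 40. Without the control the market clears where 510 - 6P = 5P - 40, i.e. P* = 50 and Q* = 210.
The floor of 62 is above the equilibrium price 50, so it binds.
At P = 62: Qd = 510 - 6·62 = 138 and Qs = 5·62 - 40 = 270.
Consumer surplus without the control is ½ · (85 - 50) · 210 = 3675.
With the floor, consumers buy 138 units at 62, so CS = ½ · (85 - 62) · 138 = 1587.
Change in consumer surplus = 1587 - 3675 = -2088.

-2088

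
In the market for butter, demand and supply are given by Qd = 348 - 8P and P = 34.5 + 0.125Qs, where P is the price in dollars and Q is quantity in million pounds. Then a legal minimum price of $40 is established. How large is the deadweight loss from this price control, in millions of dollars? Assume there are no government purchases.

Rearranging supply gives Qs = 8P - 276. Equilibrium: 348 - 8P = 8P - 276, so 624 = 16P and P* = 39, Q* = 36.
The floor of 40 is above the equilibrium price 39, so it binds.
At P = 40: Qd = 348 - 8·40 = 28 and Qs = 8·40 - 276 = 44.
Quantity traded falls to 28. At Q = 28 the demand price is (348 - 28)/8 = 40 and the supply price is (276 + 28)/8 = 38.
Deadweight loss = ½ · (40 - 38) · (36 - 28) = ½ · 2 · 8 = 8.

8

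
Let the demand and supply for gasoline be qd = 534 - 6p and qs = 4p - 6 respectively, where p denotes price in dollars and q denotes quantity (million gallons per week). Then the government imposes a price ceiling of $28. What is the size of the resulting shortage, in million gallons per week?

260

In a free market, 534 - 6p = 4p - 6 gives the equilibrium p* = 54, q* = 210.
Because the ceiling (28) lies below the market-clearing price, it is binding.
At p = 28: qd = 534 - 6·28 = 366 and qs = 4·28 - 6 = 106.
Shortage = qd - qs = 366 - 106 = 260.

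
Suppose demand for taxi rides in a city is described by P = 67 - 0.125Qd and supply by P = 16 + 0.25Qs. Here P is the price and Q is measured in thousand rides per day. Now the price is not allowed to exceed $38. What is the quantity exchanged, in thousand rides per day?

Rearranging demand gives Qd = 536 - 8P; rearranging supply gives Qs = 4P - 64. In a free market, 536 - 8P = 4P - 64 gives the equilibrium P* = 50, Q* = 136.
The ceiling of 38 is below the equilibrium price 50, so it binds.
At P = 38: Qd = 536 - 8·38 = 232 and Qs = 4·38 - 64 = 88.
The quantity actually transacted is the short side, supply: 88.

88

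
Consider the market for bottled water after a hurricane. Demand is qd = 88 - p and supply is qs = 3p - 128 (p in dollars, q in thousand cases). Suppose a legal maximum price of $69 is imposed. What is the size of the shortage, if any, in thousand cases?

Setting quantity demanded equal to quantity supplied, 88 - p = 3p - 128, gives p* = 54 and q* = 34.
Since 69 is above p* = 54, the ceiling does not bind and the free-market outcome prevails.
Since the control does not bind, there is no shortage.

0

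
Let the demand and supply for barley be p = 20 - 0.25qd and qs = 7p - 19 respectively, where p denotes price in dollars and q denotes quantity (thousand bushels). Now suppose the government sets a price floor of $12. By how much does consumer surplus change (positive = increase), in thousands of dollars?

-114

Rearranging demand gives qd = 80 - 4p. In a free market, 80 - 4p = 7p - 19 gives the equilibrium p* = 9, q* = 44.
Since 12 > 9, the floor is binding.
At p = 12: qd = 80 - 4·12 = 32 and qs = 7·12 - 19 = 65.
Consumer surplus without the control is ½ · (20 - 9) · 44 = 242.
With the floor, consumers buy 32 units at 12, so CS = ½ · (20 - 12) · 32 = 128.
Change in consumer surplus = 128 - 242 = -114.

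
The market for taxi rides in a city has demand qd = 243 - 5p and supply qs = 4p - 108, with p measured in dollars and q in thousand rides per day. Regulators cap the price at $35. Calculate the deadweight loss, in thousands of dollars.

In a free market, 243 - 5p = 4p - 108 gives the equilibrium p* = 39, q* = 48.
Because the ceiling (35) lies below the market-clearing price, it is binding.
At p = 35: qd = 243 - 5·35 = 68 and qs = 4·35 - 108 = 32.
Quantity traded falls to 32. At q = 32 the demand price is (243 - 32)/5 = 42.2 and the supply price is (108 + 32)/4 = 35.
Deadweight loss = ½ · (42.2 - 35) · (48 - 32) = ½ · 7.2 · 16 = 57.6.

57.6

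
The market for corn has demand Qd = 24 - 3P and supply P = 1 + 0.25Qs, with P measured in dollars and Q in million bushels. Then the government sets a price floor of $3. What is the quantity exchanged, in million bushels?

Rearranging supply gives Qs = 4P - 4. Setting quantity demanded equal to quantity supplied, 24 - 3P = 4P - 4, gives P* = 4 and Q* = 12.
The floor of 3 is below the equilibrium price 4, so it is not binding; the market clears at P* = 4, Q* = 12.

12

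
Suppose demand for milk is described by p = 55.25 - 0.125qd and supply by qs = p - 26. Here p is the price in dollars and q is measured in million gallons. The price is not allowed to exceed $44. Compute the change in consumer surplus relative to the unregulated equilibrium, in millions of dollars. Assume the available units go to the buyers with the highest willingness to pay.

140

Rearranging demand gives qd = 442 - 8p. Without the control the market clears where 442 - 8p = p - 26, i.e. p* = 52 and q* = 26.
Since 44 < 52, the ceiling is binding.
At p = 44: qd = 442 - 8·44 = 90 and qs = 44 - 26 = 18.
Consumer surplus without the control is ½ · (55.25 - 52) · 26 = 42.25.
With the ceiling, 18 units are sold at 44 (assume they go to the highest-value buyers). The demand price at q = 18 is 53, so CS = ½ · [(55.25 - 44) + (53 - 44)] · 18 = 182.25.
Change in consumer surplus = 182.25 - 42.25 = 140.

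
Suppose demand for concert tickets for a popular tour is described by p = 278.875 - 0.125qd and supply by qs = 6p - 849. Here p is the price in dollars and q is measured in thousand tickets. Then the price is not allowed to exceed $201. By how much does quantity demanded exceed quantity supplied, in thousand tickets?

266

Rearranging demand gives qd = 2231 - 8p. In a free market, 2231 - 8p = 6p - 849 gives the equilibrium p* = 220, q* = 471.
The ceiling of 201 is below the equilibrium price 220, so it binds.
At p = 201: qd = 2231 - 8·201 = 623 and qs = 6·201 - 849 = 357.
Shortage = qd - qs = 623 - 357 = 266.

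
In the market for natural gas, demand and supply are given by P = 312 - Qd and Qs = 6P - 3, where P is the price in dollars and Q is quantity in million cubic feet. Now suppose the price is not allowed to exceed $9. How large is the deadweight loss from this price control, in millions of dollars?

27216

Rearranging demand gives Qd = 312 - P. Without the control the market clears where 312 - P = 6P - 3, i.e. P* = 45 and Q* = 267.
Because the ceiling (9) lies below the market-clearing price, it is binding.
At P = 9: Qd = 312 - 9 = 303 and Qs = 6·9 - 3 = 51.
Quantity traded falls to 51. At Q = 51 the demand price is 312 - 51 = 261 and the supply price is (3 + 51)/6 = 9.
Deadweight loss = ½ · (261 - 9) · (267 - 51) = ½ · 252 · 216 = 27216.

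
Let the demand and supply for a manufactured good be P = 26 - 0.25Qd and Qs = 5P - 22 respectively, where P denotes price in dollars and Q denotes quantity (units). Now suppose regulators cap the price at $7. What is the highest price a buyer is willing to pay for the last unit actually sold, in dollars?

22.75

Rearranging demand gives Qd = 104 - 4P. Without the control the market clears where 104 - 4P = 5P - 22, i.e. P* = 14 and Q* = 48.
The ceiling of 7 is below the equilibrium price 14, so it binds.
At P = 7: Qd = 104 - 4·7 = 76 and Qs = 5·7 - 22 = 13.
Only 13 units reach the market. On the demand curve, the marginal buyer's willingness to pay at Q = 13 is (104 - 13)/4 = 22.75.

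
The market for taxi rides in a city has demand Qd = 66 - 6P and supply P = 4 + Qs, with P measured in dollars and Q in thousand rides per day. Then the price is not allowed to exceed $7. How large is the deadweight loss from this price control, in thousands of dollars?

Rearranging supply gives Qs = P - 4. In a free market, 66 - 6P = P - 4 gives the equilibrium P* = 10, Q* = 6.
Because the ceiling (7) lies below the market-clearing price, it is binding.
At P = 7: Qd = 66 - 6·7 = 24 and Qs = 7 - 4 = 3.
Quantity traded falls to 3. At Q = 3 the demand price is (66 - 3)/6 = 10.5 and the supply price is 4 + 3 = 7.
Deadweight loss = ½ · (10.5 - 7) · (6 - 3) = ½ · 3.5 · 3 = 5.25.

5.25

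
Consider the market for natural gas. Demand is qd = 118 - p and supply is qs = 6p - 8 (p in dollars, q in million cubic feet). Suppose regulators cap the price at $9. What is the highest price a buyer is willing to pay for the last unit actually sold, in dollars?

72

In a free market, 118 - p = 6p - 8 gives the equilibrium p* = 18, q* = 100.
The ceiling of 9 is below the equilibrium price 18, so it binds.
At p = 9: qd = 118 - 9 = 109 and qs = 6·9 - 8 = 46.
Only 46 units reach the market. On the demand curve, the marginal buyer's willingness to pay at q = 46 is (118 - 46) = 72.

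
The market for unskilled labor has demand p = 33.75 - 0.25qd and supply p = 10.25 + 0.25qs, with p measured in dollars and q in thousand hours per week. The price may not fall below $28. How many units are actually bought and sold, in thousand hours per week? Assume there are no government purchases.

Rearranging demand gives qd = 135 - 4p; rearranging supply gives qs = 4p - 41. In a free market, 135 - 4p = 4p - 41 gives the equilibrium p* = 22, q* = 47.
Because the floor (28) lies above the market-clearing price, it is binding.
At p = 28: qd = 135 - 4·28 = 23 and qs = 4·28 - 41 = 71.
The quantity actually transacted is the short side, demand: 23.

23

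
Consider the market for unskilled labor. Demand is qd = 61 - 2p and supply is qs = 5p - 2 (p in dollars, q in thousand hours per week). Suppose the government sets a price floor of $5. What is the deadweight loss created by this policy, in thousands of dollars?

0

Equilibrium: 61 - 2p = 5p - 2, so 63 = 7p and p* = 9, q* = 43.
The floor of 5 is below the equilibrium price 9, so it is not binding; the market clears at p* = 9, q* = 43.
Since the control does not bind, no trades are prevented and deadweight loss is zero.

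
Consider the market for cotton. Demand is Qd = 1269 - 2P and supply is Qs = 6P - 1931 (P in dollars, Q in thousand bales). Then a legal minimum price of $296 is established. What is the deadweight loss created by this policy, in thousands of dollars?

Setting quantity demanded equal to quantity supplied, 1269 - 2P = 6P - 1931, gives P* = 400 and Q* = 469.
Since 296 is below P* = 400, the floor does not bind and the free-market outcome prevails.
Since the control does not bind, no trades are prevented and deadweight loss is zero.

0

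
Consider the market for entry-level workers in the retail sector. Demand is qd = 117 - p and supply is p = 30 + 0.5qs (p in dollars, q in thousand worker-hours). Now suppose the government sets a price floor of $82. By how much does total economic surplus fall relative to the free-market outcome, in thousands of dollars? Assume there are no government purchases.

Rearranging supply gives qs = 2p - 60. Equilibrium: 117 - p = 2p - 60, so 177 = 3p and p* = 59, q* = 58.
The floor of 82 is above the equilibrium price 59, so it binds.
At p = 82: qd = 117 - 82 = 35 and qs = 2·82 - 60 = 104.
Quantity traded falls to 35. At q = 35 the demand price is 117 - 35 = 82 and the supply price is (60 + 35)/2 = 47.5.
Deadweight loss = ½ · (82 - 47.5) · (58 - 35) = ½ · 34.5 · 23 = 396.75.

396.75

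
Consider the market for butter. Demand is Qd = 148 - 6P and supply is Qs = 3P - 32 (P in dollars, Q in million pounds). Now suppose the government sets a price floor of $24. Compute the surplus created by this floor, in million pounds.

Setting quantity demanded equal to quantity supplied, 148 - 6P = 3P - 32, gives P* = 20 and Q* = 28.
Since 24 > 20, the floor is binding.
At P = 24: Qd = 148 - 6·24 = 4 and Qs = 3·24 - 32 = 40.
Surplus = Qs - Qd = 40 - 4 = 36.

36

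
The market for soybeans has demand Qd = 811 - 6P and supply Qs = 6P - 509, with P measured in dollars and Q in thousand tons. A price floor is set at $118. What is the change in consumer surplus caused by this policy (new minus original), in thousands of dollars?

In a free market, 811 - 6P = 6P - 509 gives the equilibrium P* = 110, Q* = 151.
Because the floor (118) lies above the market-clearing price, it is binding.
At P = 118: Qd = 811 - 6·118 = 103 and Qs = 6·118 - 509 = 199.
Consumer surplus without the control is ½ · (811/6 - 110) · 151 = 22801/12.
With the floor, consumers buy 103 units at 118, so CS = ½ · (811/6 - 118) · 103 = 10609/12.
Change in consumer surplus = 10609/12 - 22801/12 = -1016.

-1016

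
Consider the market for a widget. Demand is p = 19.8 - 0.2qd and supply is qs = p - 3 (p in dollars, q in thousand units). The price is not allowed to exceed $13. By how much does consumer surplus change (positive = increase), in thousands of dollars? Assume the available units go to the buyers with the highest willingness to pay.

Rearranging demand gives qd = 99 - 5p. Without the control the market clears where 99 - 5p = p - 3, i.e. p* = 17 and q* = 14.
Since 13 < 17, the ceiling is binding.
At p = 13: qd = 99 - 5·13 = 34 and qs = 13 - 3 = 10.
Consumer surplus without the control is ½ · (19.8 - 17) · 14 = 19.6.
With the ceiling, 10 units are sold at 13 (assume they go to the highest-value buyers). The demand price at q = 10 is 17.8, so CS = ½ · [(19.8 - 13) + (17.8 - 13)] · 10 = 58.
Change in consumer surplus = 58 - 19.6 = 38.4.

38.4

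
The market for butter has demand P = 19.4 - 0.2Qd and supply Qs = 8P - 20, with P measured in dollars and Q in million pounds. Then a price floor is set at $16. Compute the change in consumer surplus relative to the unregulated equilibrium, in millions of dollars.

-241.5

Rearranging demand gives Qd = 97 - 5P. Setting quantity demanded equal to quantity supplied, 97 - 5P = 8P - 20, gives P* = 9 and Q* = 52.
The floor of 16 is above the equilibrium price 9, so it binds.
At P = 16: Qd = 97 - 5·16 = 17 and Qs = 8·16 - 20 = 108.
Consumer surplus without the control is ½ · (19.4 - 9) · 52 = 270.4.
With the floor, consumers buy 17 units at 16, so CS = ½ · (19.4 - 16) · 17 = 28.9.
Change in consumer surplus = 28.9 - 270.4 = -241.5.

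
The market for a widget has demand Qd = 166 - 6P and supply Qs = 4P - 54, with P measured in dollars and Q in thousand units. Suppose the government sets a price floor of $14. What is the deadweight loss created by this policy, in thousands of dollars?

Without the control the market clears where 166 - 6P = 4P - 54, i.e. P* = 22 and Q* = 34.
The floor of 14 is below the equilibrium price 22, so it is not binding; the market clears at P* = 22, Q* = 34.
Since the control does not bind, no trades are prevented and deadweight loss is zero.

0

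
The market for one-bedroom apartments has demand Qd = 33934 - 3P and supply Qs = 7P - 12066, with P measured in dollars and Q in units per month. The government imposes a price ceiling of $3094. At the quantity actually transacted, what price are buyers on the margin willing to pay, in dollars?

Equilibrium: 33934 - 3P = 7P - 12066, so 46000 = 10P and P* = 4600, Q* = 20134.
Since 3094 < 4600, the ceiling is binding.
At P = 3094: Qd = 33934 - 3·3094 = 24652 and Qs = 7·3094 - 12066 = 9592.
Only 9592 units reach the market. On the demand curve, the marginal buyer's willingness to pay at Q = 9592 is (33934 - 9592)/3 = 8114.

8114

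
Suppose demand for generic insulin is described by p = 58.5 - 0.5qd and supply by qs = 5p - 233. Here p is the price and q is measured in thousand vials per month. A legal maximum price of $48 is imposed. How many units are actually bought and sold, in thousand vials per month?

7

Rearranging demand gives qd = 117 - 2p. Setting quantity demanded equal to quantity supplied, 117 - 2p = 5p - 233, gives p* = 50 and q* = 17.
The ceiling of 48 is below the equilibrium price 50, so it binds.
At p = 48: qd = 117 - 2·48 = 21 and qs = 5·48 - 233 = 7.
The quantity actually transacted is the short side, supply: 7.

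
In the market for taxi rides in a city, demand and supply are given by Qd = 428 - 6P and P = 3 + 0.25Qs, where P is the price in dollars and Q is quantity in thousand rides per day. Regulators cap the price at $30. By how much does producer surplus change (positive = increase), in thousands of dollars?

-1904

Rearranging supply gives Qs = 4P - 12. Without the control the market clears where 428 - 6P = 4P - 12, i.e. P* = 44 and Q* = 164.
Because the ceiling (30) lies below the market-clearing price, it is binding.
At P = 30: Qd = 428 - 6·30 = 248 and Qs = 4·30 - 12 = 108.
Producer surplus without the control is ½ · (44 - 3) · 164 = 3362.
With the ceiling, producers sell 108 units at 30, so PS = ½ · (30 - 3) · 108 = 1458.
Change in producer surplus = 1458 - 3362 = -1904.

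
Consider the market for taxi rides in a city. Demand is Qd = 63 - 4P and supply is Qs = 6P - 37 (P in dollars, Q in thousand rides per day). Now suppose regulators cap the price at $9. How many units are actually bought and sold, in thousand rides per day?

Without the control the market clears where 63 - 4P = 6P - 37, i.e. P* = 10 and Q* = 23.
The ceiling of 9 is below the equilibrium price 10, so it binds.
At P = 9: Qd = 63 - 4·9 = 27 and Qs = 6·9 - 37 = 17.
The quantity actually transacted is the short side, supply: 17.

17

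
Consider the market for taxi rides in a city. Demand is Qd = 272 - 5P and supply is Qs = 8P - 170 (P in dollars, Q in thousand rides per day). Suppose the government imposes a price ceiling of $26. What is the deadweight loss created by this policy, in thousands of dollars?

Equilibrium: 272 - 5P = 8P - 170, so 442 = 13P and P* = 34, Q* = 102.
Because the ceiling (26) lies below the market-clearing price, it is binding.
At P = 26: Qd = 272 - 5·26 = 142 and Qs = 8·26 - 170 = 38.
Quantity traded falls to 38. At Q = 38 the demand price is (272 - 38)/5 = 46.8 and the supply price is (170 + 38)/8 = 26.
Deadweight loss = ½ · (46.8 - 26) · (102 - 38) = ½ · 20.8 · 64 = 665.6.

665.6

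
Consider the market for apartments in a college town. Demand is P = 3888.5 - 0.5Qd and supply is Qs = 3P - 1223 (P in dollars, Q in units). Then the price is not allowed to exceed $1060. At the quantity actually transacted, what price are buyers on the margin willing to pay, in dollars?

Rearranging demand gives Qd = 7777 - 2P. Without the control the market clears where 7777 - 2P = 3P - 1223, i.e. P* = 1800 and Q* = 4177.
Because the ceiling (1060) lies below the market-clearing price, it is binding.
At P = 1060: Qd = 7777 - 2·1060 = 5657 and Qs = 3·1060 - 1223 = 1957.
Only 1957 units reach the market. On the demand curve, the marginal buyer's willingness to pay at Q = 1957 is (7777 - 1957)/2 = 2910.

2910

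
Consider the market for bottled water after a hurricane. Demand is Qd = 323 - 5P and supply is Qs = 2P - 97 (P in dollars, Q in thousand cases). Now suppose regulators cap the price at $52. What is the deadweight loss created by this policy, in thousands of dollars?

89.6

Without the control the market clears where 323 - 5P = 2P - 97, i.e. P* = 60 and Q* = 23.
Since 52 < 60, the ceiling is binding.
At P = 52: Qd = 323 - 5·52 = 63 and Qs = 2·52 - 97 = 7.
Quantity traded falls to 7. At Q = 7 the demand price is (323 - 7)/5 = 63.2 and the supply price is (97 + 7)/2 = 52.
Deadweight loss = ½ · (63.2 - 52) · (23 - 7) = ½ · 11.2 · 16 = 89.6.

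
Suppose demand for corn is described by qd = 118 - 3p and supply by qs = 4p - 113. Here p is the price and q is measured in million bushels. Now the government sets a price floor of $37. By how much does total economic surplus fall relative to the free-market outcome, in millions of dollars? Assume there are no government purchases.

Without the control the market clears where 118 - 3p = 4p - 113, i.e. p* = 33 and q* = 19.
Because the floor (37) lies above the market-clearing price, it is binding.
At p = 37: qd = 118 - 3·37 = 7 and qs = 4·37 - 113 = 35.
Quantity traded falls to 7. At q = 7 the demand price is (118 - 7)/3 = 37 and the supply price is (113 + 7)/4 = 30.
Deadweight loss = ½ · (37 - 30) · (19 - 7) = ½ · 7 · 12 = 42.

42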